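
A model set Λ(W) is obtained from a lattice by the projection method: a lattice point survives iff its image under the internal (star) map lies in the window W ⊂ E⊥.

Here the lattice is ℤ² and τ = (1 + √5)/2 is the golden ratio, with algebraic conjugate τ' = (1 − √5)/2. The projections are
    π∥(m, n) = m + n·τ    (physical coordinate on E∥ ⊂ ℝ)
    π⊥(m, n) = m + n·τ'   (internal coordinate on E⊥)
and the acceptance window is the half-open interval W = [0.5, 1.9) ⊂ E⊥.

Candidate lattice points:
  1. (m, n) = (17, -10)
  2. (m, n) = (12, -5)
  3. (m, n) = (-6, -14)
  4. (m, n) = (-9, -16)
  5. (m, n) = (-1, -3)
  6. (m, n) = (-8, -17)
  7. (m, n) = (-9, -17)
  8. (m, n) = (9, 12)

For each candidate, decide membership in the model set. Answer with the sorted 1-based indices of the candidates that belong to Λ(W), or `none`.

4, 5, 7, 8

Numerically τ ≈ 1.618034 and τ' = −1/τ ≈ -0.618034.
#1 (17,-10): internal coord 17 + (-10)·τ' = +23.180340; +23.180340 ∉ [0.5, 1.9) → out
#2 (12,-5): internal coord 12 + (-5)·τ' = +15.090170; +15.090170 ∉ [0.5, 1.9) → out
#3 (-6,-14): internal coord -6 + (-14)·τ' = +2.652476; +2.652476 ∉ [0.5, 1.9) → out
#4 (-9,-16): internal coord -9 + (-16)·τ' = +0.888544; +0.888544 ∈ [0.5, 1.9) → IN Λ
#5 (-1,-3): internal coord -1 + (-3)·τ' = +0.854102; +0.854102 ∈ [0.5, 1.9) → IN Λ
#6 (-8,-17): internal coord -8 + (-17)·τ' = +2.506578; +2.506578 ∉ [0.5, 1.9) → out
#7 (-9,-17): internal coord -9 + (-17)·τ' = +1.506578; +1.506578 ∈ [0.5, 1.9) → IN Λ
#8 (9,12): internal coord 9 + (12)·τ' = +1.583592; +1.583592 ∈ [0.5, 1.9) → IN Λ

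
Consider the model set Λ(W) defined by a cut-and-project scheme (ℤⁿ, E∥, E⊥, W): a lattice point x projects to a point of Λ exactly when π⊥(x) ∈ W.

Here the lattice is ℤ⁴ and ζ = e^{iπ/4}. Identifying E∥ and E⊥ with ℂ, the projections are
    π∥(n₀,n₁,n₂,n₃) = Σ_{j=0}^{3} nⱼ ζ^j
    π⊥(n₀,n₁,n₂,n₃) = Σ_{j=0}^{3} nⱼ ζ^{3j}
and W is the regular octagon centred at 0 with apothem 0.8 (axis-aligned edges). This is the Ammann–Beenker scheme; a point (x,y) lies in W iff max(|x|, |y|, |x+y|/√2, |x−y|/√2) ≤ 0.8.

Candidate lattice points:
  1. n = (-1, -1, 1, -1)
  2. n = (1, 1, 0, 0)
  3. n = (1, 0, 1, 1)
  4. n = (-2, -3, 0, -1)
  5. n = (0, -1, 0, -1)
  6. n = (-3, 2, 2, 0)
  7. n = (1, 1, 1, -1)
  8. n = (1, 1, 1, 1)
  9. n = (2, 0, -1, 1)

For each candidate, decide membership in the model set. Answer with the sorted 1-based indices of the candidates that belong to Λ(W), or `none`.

Internal map: ζ^{3j} for j=0..3 gives (1,0), (−√2/2,√2/2), (0,−1), (√2/2,√2/2).
candidate 1: n = (-1, -1, 1, -1) → π⊥ ≈ (-1.000000, -2.414214); max(|x|,|y|,|x±y|/√2) = 2.414214 > 0.8 ⇒ ∉ W
candidate 2: n = (1, 1, 0, 0) → π⊥ ≈ (+0.292893, +0.707107); max(|x|,|y|,|x±y|/√2) = 0.707107 ≤ 0.8 ⇒ ∈ W
candidate 3: n = (1, 0, 1, 1) → π⊥ ≈ (+1.707107, -0.292893); max(|x|,|y|,|x±y|/√2) = 1.707107 > 0.8 ⇒ ∉ W
candidate 4: n = (-2, -3, 0, -1) → π⊥ ≈ (-0.585786, -2.828427); max(|x|,|y|,|x±y|/√2) = 2.828427 > 0.8 ⇒ ∉ W
candidate 5: n = (0, -1, 0, -1) → π⊥ ≈ (+0.000000, -1.414214); max(|x|,|y|,|x±y|/√2) = 1.414214 > 0.8 ⇒ ∉ W
candidate 6: n = (-3, 2, 2, 0) → π⊥ ≈ (-4.414214, -0.585786); max(|x|,|y|,|x±y|/√2) = 4.414214 > 0.8 ⇒ ∉ W
candidate 7: n = (1, 1, 1, -1) → π⊥ ≈ (-0.414214, -1.000000); max(|x|,|y|,|x±y|/√2) = 1.000000 > 0.8 ⇒ ∉ W
candidate 8: n = (1, 1, 1, 1) → π⊥ ≈ (+1.000000, +0.414214); max(|x|,|y|,|x±y|/√2) = 1.000000 > 0.8 ⇒ ∉ W
candidate 9: n = (2, 0, -1, 1) → π⊥ ≈ (+2.707107, +1.707107); max(|x|,|y|,|x±y|/√2) = 3.121320 > 0.8 ⇒ ∉ W

2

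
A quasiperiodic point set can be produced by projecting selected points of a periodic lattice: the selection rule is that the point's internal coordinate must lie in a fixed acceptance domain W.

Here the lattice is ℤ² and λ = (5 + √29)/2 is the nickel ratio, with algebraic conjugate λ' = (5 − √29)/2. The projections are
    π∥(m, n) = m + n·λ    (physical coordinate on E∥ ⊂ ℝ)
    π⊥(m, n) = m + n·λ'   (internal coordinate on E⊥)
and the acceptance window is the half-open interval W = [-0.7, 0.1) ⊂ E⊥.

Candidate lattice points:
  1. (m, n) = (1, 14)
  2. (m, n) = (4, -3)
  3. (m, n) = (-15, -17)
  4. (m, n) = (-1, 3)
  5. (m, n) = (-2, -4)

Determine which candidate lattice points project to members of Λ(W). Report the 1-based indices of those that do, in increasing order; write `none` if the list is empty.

none

λ' = (5−√29)/2 ≈ -0.192582.
[1] lift (1,14): star map gives -1.696154; window check -0.7 ≤ -1.696154 < 0.1 is false → out
[2] lift (4,-3): star map gives 4.577747; window check -0.7 ≤ 4.577747 < 0.1 is false → out
[3] lift (-15,-17): star map gives -11.726099; window check -0.7 ≤ -11.726099 < 0.1 is false → out
[4] lift (-1,3): star map gives -1.577747; window check -0.7 ≤ -1.577747 < 0.1 is false → out
[5] lift (-2,-4): star map gives -1.229670; window check -0.7 ≤ -1.229670 < 0.1 is false → out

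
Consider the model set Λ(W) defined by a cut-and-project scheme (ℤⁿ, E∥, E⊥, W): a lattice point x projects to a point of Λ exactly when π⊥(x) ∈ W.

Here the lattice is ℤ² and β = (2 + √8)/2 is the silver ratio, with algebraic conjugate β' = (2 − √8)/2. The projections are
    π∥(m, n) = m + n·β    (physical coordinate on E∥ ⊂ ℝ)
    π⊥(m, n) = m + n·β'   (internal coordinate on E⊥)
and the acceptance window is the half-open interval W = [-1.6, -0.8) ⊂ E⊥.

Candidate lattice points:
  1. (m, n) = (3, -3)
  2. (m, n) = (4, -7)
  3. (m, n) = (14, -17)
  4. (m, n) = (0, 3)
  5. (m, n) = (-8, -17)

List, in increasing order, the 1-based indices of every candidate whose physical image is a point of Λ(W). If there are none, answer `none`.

Compute β' = (2−√8)/2 = -0.41421, so π⊥(m,n) = m -0.41421·n.
[1] lift (3,-3): star map gives 4.24264; window check -1.6 ≤ 4.24264 < -0.8 is false → out
[2] lift (4,-7): star map gives 6.89949; window check -1.6 ≤ 6.89949 < -0.8 is false → out
[3] lift (14,-17): star map gives 21.04163; window check -1.6 ≤ 21.04163 < -0.8 is false → out
[4] lift (0,3): star map gives -1.24264; window check -1.6 ≤ -1.24264 < -0.8 is true → IN Λ
[5] lift (-8,-17): star map gives -0.95837; window check -1.6 ≤ -0.95837 < -0.8 is true → IN Λ

4, 5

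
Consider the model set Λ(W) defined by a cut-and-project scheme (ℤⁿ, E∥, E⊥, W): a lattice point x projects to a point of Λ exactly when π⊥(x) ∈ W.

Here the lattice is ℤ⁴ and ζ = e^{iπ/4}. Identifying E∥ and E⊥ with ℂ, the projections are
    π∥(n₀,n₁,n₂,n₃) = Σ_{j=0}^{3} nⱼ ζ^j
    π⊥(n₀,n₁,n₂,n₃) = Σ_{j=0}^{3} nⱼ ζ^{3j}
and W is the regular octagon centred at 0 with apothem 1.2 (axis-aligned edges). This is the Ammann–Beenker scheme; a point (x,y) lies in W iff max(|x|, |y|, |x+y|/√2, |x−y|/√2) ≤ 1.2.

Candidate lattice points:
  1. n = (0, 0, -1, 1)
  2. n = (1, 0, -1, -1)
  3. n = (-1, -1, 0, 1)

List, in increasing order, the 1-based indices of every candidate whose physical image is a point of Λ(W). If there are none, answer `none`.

With ζ = e^{iπ/4} the internal vectors are ζ^0,ζ^3,ζ^6,ζ^9.
#1 (0, 0, -1, 1): internal (0.707107, 1.707107); octagon support 1.707107 vs apothem 1.2 → ∉ W
#2 (1, 0, -1, -1): internal (0.292893, 0.292893); octagon support 0.414214 vs apothem 1.2 → ∈ W
#3 (-1, -1, 0, 1): internal (0.414214, 0.000000); octagon support 0.414214 vs apothem 1.2 → ∈ W

2, 3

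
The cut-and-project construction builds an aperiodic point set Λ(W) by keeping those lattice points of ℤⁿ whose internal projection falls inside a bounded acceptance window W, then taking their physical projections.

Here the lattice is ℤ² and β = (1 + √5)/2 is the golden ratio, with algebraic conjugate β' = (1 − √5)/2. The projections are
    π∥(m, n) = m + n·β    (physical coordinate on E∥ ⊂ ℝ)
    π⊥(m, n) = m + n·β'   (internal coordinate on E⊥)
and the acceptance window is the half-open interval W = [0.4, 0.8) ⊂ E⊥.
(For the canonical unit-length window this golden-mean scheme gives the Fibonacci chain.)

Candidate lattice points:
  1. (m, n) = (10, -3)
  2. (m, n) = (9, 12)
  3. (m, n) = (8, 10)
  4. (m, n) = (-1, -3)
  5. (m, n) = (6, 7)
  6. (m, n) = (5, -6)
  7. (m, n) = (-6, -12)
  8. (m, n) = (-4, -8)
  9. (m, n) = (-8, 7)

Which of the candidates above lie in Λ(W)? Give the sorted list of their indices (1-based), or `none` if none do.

β' = (1−√5)/2 ≈ -0.6180.
candidate 1: (m,n)=(10,-3) → π∥ = 10-3·β ≈ 5.1459, π⊥ = 10-3·β' ≈ 11.8541 ∉ [0.4, 0.8) ⇒ out
candidate 2: (m,n)=(9,12) → π∥ = 9+12·β ≈ 28.4164, π⊥ = 9+12·β' ≈ 1.5836 ∉ [0.4, 0.8) ⇒ out
candidate 3: (m,n)=(8,10) → π∥ = 8+10·β ≈ 24.1803, π⊥ = 8+10·β' ≈ 1.8197 ∉ [0.4, 0.8) ⇒ out
candidate 4: (m,n)=(-1,-3) → π∥ = -1-3·β ≈ -5.8541, π⊥ = -1-3·β' ≈ 0.8541 ∉ [0.4, 0.8) ⇒ out
candidate 5: (m,n)=(6,7) → π∥ = 6+7·β ≈ 17.3262, π⊥ = 6+7·β' ≈ 1.6738 ∉ [0.4, 0.8) ⇒ out
candidate 6: (m,n)=(5,-6) → π∥ = 5-6·β ≈ -4.7082, π⊥ = 5-6·β' ≈ 8.7082 ∉ [0.4, 0.8) ⇒ out
candidate 7: (m,n)=(-6,-12) → π∥ = -6-12·β ≈ -25.4164, π⊥ = -6-12·β' ≈ 1.4164 ∉ [0.4, 0.8) ⇒ out
candidate 8: (m,n)=(-4,-8) → π∥ = -4-8·β ≈ -16.9443, π⊥ = -4-8·β' ≈ 0.9443 ∉ [0.4, 0.8) ⇒ out
candidate 9: (m,n)=(-8,7) → π∥ = -8+7·β ≈ 3.3262, π⊥ = -8+7·β' ≈ -12.3262 ∉ [0.4, 0.8) ⇒ out

none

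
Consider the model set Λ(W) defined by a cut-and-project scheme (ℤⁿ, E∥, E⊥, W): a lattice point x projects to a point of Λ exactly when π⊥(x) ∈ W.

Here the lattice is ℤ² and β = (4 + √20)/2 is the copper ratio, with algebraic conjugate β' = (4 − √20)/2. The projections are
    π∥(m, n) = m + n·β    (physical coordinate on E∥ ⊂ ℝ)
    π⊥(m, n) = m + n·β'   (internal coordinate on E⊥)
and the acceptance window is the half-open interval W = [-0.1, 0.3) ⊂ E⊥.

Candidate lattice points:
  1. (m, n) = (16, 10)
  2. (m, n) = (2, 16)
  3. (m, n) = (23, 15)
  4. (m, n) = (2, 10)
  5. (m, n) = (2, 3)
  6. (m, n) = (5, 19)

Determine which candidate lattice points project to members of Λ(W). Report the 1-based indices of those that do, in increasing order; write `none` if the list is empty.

Numerically β ≈ 4.23607 and β' = −1/β ≈ -0.23607.
#1 (16,10): internal coord 16 + (10)·β' = +13.63932; +13.63932 ∉ [-0.1, 0.3) → out
#2 (2,16): internal coord 2 + (16)·β' = -1.77709; -1.77709 ∉ [-0.1, 0.3) → out
#3 (23,15): internal coord 23 + (15)·β' = +19.45898; +19.45898 ∉ [-0.1, 0.3) → out
#4 (2,10): internal coord 2 + (10)·β' = -0.36068; -0.36068 ∉ [-0.1, 0.3) → out
#5 (2,3): internal coord 2 + (3)·β' = +1.29180; +1.29180 ∉ [-0.1, 0.3) → out
#6 (5,19): internal coord 5 + (19)·β' = +0.51471; +0.51471 ∉ [-0.1, 0.3) → out

none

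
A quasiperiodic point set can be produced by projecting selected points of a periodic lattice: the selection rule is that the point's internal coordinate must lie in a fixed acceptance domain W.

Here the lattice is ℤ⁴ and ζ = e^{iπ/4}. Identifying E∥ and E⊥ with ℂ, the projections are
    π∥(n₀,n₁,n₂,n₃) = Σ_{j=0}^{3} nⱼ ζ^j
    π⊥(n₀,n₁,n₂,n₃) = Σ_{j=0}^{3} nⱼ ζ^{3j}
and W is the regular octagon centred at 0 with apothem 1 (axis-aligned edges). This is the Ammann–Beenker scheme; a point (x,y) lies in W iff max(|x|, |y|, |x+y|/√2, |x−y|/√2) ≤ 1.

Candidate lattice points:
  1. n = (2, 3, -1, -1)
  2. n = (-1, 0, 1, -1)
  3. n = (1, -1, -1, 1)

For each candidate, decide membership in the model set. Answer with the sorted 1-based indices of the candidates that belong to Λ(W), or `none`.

With ζ = e^{iπ/4} the internal vectors are ζ^0,ζ^3,ζ^6,ζ^9.
#1 (2, 3, -1, -1): internal (-0.8284, 2.4142); octagon support 2.4142 vs apothem 1 → ∉ W
#2 (-1, 0, 1, -1): internal (-1.7071, -1.7071); octagon support 2.4142 vs apothem 1 → ∉ W
#3 (1, -1, -1, 1): internal (2.4142, 1.0000); octagon support 2.4142 vs apothem 1 → ∉ W

none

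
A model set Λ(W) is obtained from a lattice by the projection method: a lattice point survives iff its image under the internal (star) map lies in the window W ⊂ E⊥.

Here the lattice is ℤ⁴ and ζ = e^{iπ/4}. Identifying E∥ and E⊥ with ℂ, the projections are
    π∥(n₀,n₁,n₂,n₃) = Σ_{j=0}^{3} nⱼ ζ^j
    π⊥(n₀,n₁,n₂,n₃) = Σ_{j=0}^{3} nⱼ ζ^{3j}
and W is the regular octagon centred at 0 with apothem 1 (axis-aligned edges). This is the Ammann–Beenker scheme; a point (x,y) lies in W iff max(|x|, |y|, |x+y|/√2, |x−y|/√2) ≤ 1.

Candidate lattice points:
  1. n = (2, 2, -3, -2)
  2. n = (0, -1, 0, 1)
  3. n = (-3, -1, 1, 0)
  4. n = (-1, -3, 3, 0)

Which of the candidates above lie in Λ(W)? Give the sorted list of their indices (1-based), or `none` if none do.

π⊥(n) = n₀ + n₁ζ³ + n₂ζ⁶ + n₃ζ⁹ where ζ = e^{iπ/4}.
candidate 1: n = (2, 2, -3, -2) → π⊥ ≈ (-0.828427, +3.000000); max(|x|,|y|,|x±y|/√2) = 3.000000 > 1 ⇒ ∉ W
candidate 2: n = (0, -1, 0, 1) → π⊥ ≈ (+1.414214, +0.000000); max(|x|,|y|,|x±y|/√2) = 1.414214 > 1 ⇒ ∉ W
candidate 3: n = (-3, -1, 1, 0) → π⊥ ≈ (-2.292893, -1.707107); max(|x|,|y|,|x±y|/√2) = 2.828427 > 1 ⇒ ∉ W
candidate 4: n = (-1, -3, 3, 0) → π⊥ ≈ (+1.121320, -5.121320); max(|x|,|y|,|x±y|/√2) = 5.121320 > 1 ⇒ ∉ W

none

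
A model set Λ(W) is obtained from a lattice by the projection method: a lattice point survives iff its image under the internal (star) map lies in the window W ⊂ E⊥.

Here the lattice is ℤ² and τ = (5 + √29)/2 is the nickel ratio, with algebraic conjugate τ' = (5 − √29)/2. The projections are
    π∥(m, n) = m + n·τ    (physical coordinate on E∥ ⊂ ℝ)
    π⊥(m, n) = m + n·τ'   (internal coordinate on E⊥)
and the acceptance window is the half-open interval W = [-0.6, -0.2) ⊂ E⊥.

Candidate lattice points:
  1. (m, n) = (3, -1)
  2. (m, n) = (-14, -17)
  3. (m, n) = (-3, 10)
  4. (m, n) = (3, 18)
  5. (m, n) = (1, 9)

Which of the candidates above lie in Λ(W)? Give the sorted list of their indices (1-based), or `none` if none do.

4

Numerically τ ≈ 5.1926 and τ' = −1/τ ≈ -0.1926.
#1 (3,-1): internal coord 3 + (-1)·τ' = +3.1926; +3.1926 ∉ [-0.6, -0.2) → out
#2 (-14,-17): internal coord -14 + (-17)·τ' = -10.7261; -10.7261 ∉ [-0.6, -0.2) → out
#3 (-3,10): internal coord -3 + (10)·τ' = -4.9258; -4.9258 ∉ [-0.6, -0.2) → out
#4 (3,18): internal coord 3 + (18)·τ' = -0.4665; -0.4665 ∈ [-0.6, -0.2) → IN Λ
#5 (1,9): internal coord 1 + (9)·τ' = -0.7332; -0.7332 ∉ [-0.6, -0.2) → out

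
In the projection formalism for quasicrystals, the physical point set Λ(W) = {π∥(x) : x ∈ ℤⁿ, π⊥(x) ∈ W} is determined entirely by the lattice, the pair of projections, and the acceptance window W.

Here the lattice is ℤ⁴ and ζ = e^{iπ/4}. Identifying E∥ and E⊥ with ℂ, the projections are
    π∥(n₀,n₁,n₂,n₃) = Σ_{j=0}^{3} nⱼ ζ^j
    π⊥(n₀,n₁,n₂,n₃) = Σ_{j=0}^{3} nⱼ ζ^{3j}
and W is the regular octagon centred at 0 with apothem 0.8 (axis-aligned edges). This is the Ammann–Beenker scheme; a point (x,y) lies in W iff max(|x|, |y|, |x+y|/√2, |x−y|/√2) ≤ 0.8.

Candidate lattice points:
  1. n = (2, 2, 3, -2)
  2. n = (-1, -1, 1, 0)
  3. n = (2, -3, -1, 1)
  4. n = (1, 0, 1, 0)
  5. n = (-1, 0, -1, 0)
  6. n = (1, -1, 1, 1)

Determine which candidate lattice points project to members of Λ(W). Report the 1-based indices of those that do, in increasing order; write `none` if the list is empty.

none

Internal map: ζ^{3j} for j=0..3 gives (1,0), (−√2/2,√2/2), (0,−1), (√2/2,√2/2).
candidate 1: n = (2, 2, 3, -2) → π⊥ ≈ (-0.82843, -3.00000); max(|x|,|y|,|x±y|/√2) = 3.00000 > 0.8 ⇒ ∉ W
candidate 2: n = (-1, -1, 1, 0) → π⊥ ≈ (-0.29289, -1.70711); max(|x|,|y|,|x±y|/√2) = 1.70711 > 0.8 ⇒ ∉ W
candidate 3: n = (2, -3, -1, 1) → π⊥ ≈ (+4.82843, -0.41421); max(|x|,|y|,|x±y|/√2) = 4.82843 > 0.8 ⇒ ∉ W
candidate 4: n = (1, 0, 1, 0) → π⊥ ≈ (+1.00000, -1.00000); max(|x|,|y|,|x±y|/√2) = 1.41421 > 0.8 ⇒ ∉ W
candidate 5: n = (-1, 0, -1, 0) → π⊥ ≈ (-1.00000, +1.00000); max(|x|,|y|,|x±y|/√2) = 1.41421 > 0.8 ⇒ ∉ W
candidate 6: n = (1, -1, 1, 1) → π⊥ ≈ (+2.41421, -1.00000); max(|x|,|y|,|x±y|/√2) = 2.41421 > 0.8 ⇒ ∉ W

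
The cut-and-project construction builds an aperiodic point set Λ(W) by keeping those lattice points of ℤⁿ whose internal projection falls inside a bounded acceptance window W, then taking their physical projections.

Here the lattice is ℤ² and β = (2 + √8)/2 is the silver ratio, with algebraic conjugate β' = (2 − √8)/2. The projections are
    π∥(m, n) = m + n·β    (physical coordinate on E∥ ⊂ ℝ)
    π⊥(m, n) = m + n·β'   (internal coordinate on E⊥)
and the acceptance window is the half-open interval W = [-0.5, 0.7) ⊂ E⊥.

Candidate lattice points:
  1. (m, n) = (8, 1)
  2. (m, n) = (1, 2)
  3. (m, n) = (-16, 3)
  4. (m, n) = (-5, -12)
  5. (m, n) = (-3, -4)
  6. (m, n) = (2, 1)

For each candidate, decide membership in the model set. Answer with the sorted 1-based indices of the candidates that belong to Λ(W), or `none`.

2, 4

β' = (2−√8)/2 ≈ -0.414214.
#1 (8,1): internal coord 8 + (1)·β' = +7.585786; +7.585786 ∉ [-0.5, 0.7) → out
#2 (1,2): internal coord 1 + (2)·β' = +0.171573; +0.171573 ∈ [-0.5, 0.7) → IN Λ
#3 (-16,3): internal coord -16 + (3)·β' = -17.242641; -17.242641 ∉ [-0.5, 0.7) → out
#4 (-5,-12): internal coord -5 + (-12)·β' = -0.029437; -0.029437 ∈ [-0.5, 0.7) → IN Λ
#5 (-3,-4): internal coord -3 + (-4)·β' = -1.343146; -1.343146 ∉ [-0.5, 0.7) → out
#6 (2,1): internal coord 2 + (1)·β' = +1.585786; +1.585786 ∉ [-0.5, 0.7) → out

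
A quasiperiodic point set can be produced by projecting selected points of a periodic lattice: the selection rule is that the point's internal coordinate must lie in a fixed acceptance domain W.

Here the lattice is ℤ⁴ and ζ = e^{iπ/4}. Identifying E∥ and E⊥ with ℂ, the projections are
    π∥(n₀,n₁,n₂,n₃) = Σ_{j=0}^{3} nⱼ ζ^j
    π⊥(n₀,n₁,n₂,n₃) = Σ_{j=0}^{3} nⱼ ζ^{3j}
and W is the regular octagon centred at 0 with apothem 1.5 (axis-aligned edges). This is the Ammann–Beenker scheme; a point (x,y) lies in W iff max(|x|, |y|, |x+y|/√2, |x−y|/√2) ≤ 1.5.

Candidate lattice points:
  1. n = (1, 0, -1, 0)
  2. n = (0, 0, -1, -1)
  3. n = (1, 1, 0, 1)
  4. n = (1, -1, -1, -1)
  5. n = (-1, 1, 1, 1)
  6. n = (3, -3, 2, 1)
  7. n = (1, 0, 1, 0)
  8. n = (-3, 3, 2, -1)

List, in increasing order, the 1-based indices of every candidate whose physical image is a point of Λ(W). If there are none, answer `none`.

1, 2, 4, 5, 7

With ζ = e^{iπ/4} the internal vectors are ζ^0,ζ^3,ζ^6,ζ^9.
#1 (1, 0, -1, 0): internal (1.00000, 1.00000); octagon support 1.41421 vs apothem 1.5 → ∈ W
#2 (0, 0, -1, -1): internal (-0.70711, 0.29289); octagon support 0.70711 vs apothem 1.5 → ∈ W
#3 (1, 1, 0, 1): internal (1.00000, 1.41421); octagon support 1.70711 vs apothem 1.5 → ∉ W
#4 (1, -1, -1, -1): internal (1.00000, -0.41421); octagon support 1.00000 vs apothem 1.5 → ∈ W
#5 (-1, 1, 1, 1): internal (-1.00000, 0.41421); octagon support 1.00000 vs apothem 1.5 → ∈ W
#6 (3, -3, 2, 1): internal (5.82843, -3.41421); octagon support 6.53553 vs apothem 1.5 → ∉ W
#7 (1, 0, 1, 0): internal (1.00000, -1.00000); octagon support 1.41421 vs apothem 1.5 → ∈ W
#8 (-3, 3, 2, -1): internal (-5.82843, -0.58579); octagon support 5.82843 vs apothem 1.5 → ∉ W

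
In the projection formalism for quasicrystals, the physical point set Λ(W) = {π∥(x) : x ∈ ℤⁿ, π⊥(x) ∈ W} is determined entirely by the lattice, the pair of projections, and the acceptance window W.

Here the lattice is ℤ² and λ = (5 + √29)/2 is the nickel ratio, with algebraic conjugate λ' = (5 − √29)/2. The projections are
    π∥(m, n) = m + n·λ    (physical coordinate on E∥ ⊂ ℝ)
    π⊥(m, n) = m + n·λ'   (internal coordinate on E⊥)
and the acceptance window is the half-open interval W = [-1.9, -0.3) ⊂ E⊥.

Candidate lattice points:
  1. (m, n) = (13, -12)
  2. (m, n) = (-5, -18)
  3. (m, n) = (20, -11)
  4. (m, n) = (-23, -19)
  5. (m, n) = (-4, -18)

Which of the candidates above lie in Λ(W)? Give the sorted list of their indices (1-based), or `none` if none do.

2, 5

Compute λ' = (5−√29)/2 = -0.1926, so π⊥(m,n) = m -0.1926·n.
[1] lift (13,-12): star map gives 15.3110; window check -1.9 ≤ 15.3110 < -0.3 is false → out
[2] lift (-5,-18): star map gives -1.5335; window check -1.9 ≤ -1.5335 < -0.3 is true → IN Λ
[3] lift (20,-11): star map gives 22.1184; window check -1.9 ≤ 22.1184 < -0.3 is false → out
[4] lift (-23,-19): star map gives -19.3409; window check -1.9 ≤ -19.3409 < -0.3 is false → out
[5] lift (-4,-18): star map gives -0.5335; window check -1.9 ≤ -0.5335 < -0.3 is true → IN Λ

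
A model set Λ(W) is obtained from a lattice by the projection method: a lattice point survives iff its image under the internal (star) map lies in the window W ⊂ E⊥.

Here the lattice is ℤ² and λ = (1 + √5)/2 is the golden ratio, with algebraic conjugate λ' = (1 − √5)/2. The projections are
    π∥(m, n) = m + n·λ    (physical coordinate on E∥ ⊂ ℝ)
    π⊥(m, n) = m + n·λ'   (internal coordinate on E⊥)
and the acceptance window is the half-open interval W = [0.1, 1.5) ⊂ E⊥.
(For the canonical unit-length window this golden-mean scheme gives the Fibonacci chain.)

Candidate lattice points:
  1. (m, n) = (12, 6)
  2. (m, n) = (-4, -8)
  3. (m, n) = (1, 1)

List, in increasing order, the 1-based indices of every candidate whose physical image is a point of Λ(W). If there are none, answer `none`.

Numerically λ ≈ 1.61803 and λ' = −1/λ ≈ -0.61803.
#1 (12,6): internal coord 12 + (6)·λ' = +8.29180; +8.29180 ∉ [0.1, 1.5) → out
#2 (-4,-8): internal coord -4 + (-8)·λ' = +0.94427; +0.94427 ∈ [0.1, 1.5) → IN Λ
#3 (1,1): internal coord 1 + (1)·λ' = +0.38197; +0.38197 ∈ [0.1, 1.5) → IN Λ

2, 3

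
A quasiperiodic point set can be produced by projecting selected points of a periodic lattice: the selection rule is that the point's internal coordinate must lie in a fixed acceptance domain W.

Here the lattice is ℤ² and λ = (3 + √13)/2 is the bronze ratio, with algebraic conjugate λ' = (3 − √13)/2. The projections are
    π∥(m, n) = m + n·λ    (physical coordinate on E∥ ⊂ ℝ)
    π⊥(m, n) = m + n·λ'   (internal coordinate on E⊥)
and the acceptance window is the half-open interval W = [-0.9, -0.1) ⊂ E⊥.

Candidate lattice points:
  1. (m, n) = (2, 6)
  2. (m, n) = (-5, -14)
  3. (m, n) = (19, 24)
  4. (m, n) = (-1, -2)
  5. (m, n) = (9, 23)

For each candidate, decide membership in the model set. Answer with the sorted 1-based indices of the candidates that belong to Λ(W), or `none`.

λ' = (3−√13)/2 ≈ -0.302776.
#1 (2,6): internal coord 2 + (6)·λ' = +0.183346; +0.183346 ∉ [-0.9, -0.1) → out
#2 (-5,-14): internal coord -5 + (-14)·λ' = -0.761141; -0.761141 ∈ [-0.9, -0.1) → IN Λ
#3 (19,24): internal coord 19 + (24)·λ' = +11.733385; +11.733385 ∉ [-0.9, -0.1) → out
#4 (-1,-2): internal coord -1 + (-2)·λ' = -0.394449; -0.394449 ∈ [-0.9, -0.1) → IN Λ
#5 (9,23): internal coord 9 + (23)·λ' = +2.036160; +2.036160 ∉ [-0.9, -0.1) → out

2, 4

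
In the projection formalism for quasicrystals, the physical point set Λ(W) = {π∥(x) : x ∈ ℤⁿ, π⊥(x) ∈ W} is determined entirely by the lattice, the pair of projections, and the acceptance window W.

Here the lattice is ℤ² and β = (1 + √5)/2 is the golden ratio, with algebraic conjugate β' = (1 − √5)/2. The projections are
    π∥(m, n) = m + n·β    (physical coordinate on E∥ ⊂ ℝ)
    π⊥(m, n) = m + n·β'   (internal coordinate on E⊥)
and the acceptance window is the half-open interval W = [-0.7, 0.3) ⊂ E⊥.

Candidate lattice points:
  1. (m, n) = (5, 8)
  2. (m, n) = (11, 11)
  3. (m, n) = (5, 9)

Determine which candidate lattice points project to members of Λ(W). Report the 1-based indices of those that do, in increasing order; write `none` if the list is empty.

1, 3

Numerically β ≈ 1.6180 and β' = −1/β ≈ -0.6180.
[1] lift (5,8): star map gives 0.0557; window check -0.7 ≤ 0.0557 < 0.3 is true → IN Λ
[2] lift (11,11): star map gives 4.2016; window check -0.7 ≤ 4.2016 < 0.3 is false → out
[3] lift (5,9): star map gives -0.5623; window check -0.7 ≤ -0.5623 < 0.3 is true → IN Λ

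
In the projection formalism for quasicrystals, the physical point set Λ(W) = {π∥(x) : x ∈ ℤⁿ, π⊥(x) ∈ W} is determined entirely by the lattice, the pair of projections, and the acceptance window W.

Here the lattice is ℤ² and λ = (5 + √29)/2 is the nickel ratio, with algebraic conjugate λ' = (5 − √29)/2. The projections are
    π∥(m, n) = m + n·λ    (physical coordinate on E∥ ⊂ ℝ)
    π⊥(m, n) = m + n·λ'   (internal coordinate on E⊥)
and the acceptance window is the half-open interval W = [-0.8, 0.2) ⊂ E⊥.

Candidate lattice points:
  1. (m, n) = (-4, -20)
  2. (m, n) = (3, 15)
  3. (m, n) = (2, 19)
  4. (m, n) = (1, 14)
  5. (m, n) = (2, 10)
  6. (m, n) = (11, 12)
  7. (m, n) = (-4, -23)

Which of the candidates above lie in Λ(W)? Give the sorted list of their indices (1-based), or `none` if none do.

Numerically λ ≈ 5.192582 and λ' = −1/λ ≈ -0.192582.
candidate 1: (m,n)=(-4,-20) → π∥ = -4-20·λ ≈ -107.851648, π⊥ = -4-20·λ' ≈ -0.148352 ∈ [-0.8, 0.2) ⇒ IN Λ
candidate 2: (m,n)=(3,15) → π∥ = 3+15·λ ≈ 80.888736, π⊥ = 3+15·λ' ≈ 0.111264 ∈ [-0.8, 0.2) ⇒ IN Λ
candidate 3: (m,n)=(2,19) → π∥ = 2+19·λ ≈ 100.659066, π⊥ = 2+19·λ' ≈ -1.659066 ∉ [-0.8, 0.2) ⇒ out
candidate 4: (m,n)=(1,14) → π∥ = 1+14·λ ≈ 73.696154, π⊥ = 1+14·λ' ≈ -1.696154 ∉ [-0.8, 0.2) ⇒ out
candidate 5: (m,n)=(2,10) → π∥ = 2+10·λ ≈ 53.925824, π⊥ = 2+10·λ' ≈ 0.074176 ∈ [-0.8, 0.2) ⇒ IN Λ
candidate 6: (m,n)=(11,12) → π∥ = 11+12·λ ≈ 73.310989, π⊥ = 11+12·λ' ≈ 8.689011 ∉ [-0.8, 0.2) ⇒ out
candidate 7: (m,n)=(-4,-23) → π∥ = -4-23·λ ≈ -123.429395, π⊥ = -4-23·λ' ≈ 0.429395 ∉ [-0.8, 0.2) ⇒ out

1, 2, 5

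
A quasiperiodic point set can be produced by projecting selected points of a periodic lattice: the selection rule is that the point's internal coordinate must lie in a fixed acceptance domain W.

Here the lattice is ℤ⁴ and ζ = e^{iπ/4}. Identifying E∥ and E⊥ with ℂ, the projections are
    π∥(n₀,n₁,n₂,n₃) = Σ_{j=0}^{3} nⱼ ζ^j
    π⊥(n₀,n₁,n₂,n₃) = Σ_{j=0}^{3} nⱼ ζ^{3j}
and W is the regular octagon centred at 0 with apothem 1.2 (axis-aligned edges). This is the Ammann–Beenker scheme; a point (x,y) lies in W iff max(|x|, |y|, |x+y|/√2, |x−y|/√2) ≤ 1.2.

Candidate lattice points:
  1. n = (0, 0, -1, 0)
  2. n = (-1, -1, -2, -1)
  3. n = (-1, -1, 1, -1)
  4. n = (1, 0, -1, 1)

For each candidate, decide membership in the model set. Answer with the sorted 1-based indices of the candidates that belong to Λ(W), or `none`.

π⊥(n) = n₀ + n₁ζ³ + n₂ζ⁶ + n₃ζ⁹ where ζ = e^{iπ/4}.
#1 (0, 0, -1, 0): internal (0.0000, 1.0000); octagon support 1.0000 vs apothem 1.2 → ∈ W
#2 (-1, -1, -2, -1): internal (-1.0000, 0.5858); octagon support 1.1213 vs apothem 1.2 → ∈ W
#3 (-1, -1, 1, -1): internal (-1.0000, -2.4142); octagon support 2.4142 vs apothem 1.2 → ∉ W
#4 (1, 0, -1, 1): internal (1.7071, 1.7071); octagon support 2.4142 vs apothem 1.2 → ∉ W

1, 2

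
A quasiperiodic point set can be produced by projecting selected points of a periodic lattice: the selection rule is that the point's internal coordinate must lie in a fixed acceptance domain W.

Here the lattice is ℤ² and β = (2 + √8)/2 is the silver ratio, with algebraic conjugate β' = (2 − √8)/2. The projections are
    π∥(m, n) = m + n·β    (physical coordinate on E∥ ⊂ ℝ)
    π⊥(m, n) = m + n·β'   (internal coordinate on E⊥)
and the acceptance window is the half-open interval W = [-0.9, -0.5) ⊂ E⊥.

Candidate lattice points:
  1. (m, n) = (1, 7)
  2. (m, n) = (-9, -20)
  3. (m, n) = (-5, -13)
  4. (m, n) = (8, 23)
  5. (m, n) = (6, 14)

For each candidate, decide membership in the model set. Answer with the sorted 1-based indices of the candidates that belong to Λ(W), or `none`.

β' = (2−√8)/2 ≈ -0.4142.
[1] lift (1,7): star map gives -1.8995; window check -0.9 ≤ -1.8995 < -0.5 is false → out
[2] lift (-9,-20): star map gives -0.7157; window check -0.9 ≤ -0.7157 < -0.5 is true → IN Λ
[3] lift (-5,-13): star map gives 0.3848; window check -0.9 ≤ 0.3848 < -0.5 is false → out
[4] lift (8,23): star map gives -1.5269; window check -0.9 ≤ -1.5269 < -0.5 is false → out
[5] lift (6,14): star map gives 0.2010; window check -0.9 ≤ 0.2010 < -0.5 is false → out

2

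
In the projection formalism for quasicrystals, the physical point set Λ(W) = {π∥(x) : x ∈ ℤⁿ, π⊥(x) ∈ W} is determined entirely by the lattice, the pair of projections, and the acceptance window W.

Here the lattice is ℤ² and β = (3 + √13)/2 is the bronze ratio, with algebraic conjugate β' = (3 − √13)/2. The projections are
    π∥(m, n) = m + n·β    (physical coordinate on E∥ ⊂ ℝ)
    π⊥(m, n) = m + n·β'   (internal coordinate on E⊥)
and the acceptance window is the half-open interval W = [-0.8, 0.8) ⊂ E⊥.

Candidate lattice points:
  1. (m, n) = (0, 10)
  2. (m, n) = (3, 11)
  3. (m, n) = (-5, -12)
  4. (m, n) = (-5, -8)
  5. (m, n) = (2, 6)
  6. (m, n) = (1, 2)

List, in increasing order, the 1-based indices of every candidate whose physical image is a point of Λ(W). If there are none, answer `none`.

Compute β' = (3−√13)/2 = -0.302776, so π⊥(m,n) = m -0.302776·n.
#1 (0,10): internal coord 0 + (10)·β' = -3.027756; -3.027756 ∉ [-0.8, 0.8) → out
#2 (3,11): internal coord 3 + (11)·β' = -0.330532; -0.330532 ∈ [-0.8, 0.8) → IN Λ
#3 (-5,-12): internal coord -5 + (-12)·β' = -1.366692; -1.366692 ∉ [-0.8, 0.8) → out
#4 (-5,-8): internal coord -5 + (-8)·β' = -2.577795; -2.577795 ∉ [-0.8, 0.8) → out
#5 (2,6): internal coord 2 + (6)·β' = +0.183346; +0.183346 ∈ [-0.8, 0.8) → IN Λ
#6 (1,2): internal coord 1 + (2)·β' = +0.394449; +0.394449 ∈ [-0.8, 0.8) → IN Λ

2, 5, 6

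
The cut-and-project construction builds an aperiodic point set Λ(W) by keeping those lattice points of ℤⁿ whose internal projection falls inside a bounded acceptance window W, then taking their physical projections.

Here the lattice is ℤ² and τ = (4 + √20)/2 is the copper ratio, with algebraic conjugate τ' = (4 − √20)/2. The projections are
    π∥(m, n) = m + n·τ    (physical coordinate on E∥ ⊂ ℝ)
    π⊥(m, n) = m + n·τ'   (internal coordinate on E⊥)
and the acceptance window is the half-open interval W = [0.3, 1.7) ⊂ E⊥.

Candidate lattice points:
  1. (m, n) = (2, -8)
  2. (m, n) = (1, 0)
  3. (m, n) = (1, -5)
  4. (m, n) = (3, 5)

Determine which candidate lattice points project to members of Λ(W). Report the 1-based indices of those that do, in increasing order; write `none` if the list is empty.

2

Numerically τ ≈ 4.2361 and τ' = −1/τ ≈ -0.2361.
[1] lift (2,-8): star map gives 3.8885; window check 0.3 ≤ 3.8885 < 1.7 is false → out
[2] lift (1,0): star map gives 1.0000; window check 0.3 ≤ 1.0000 < 1.7 is true → IN Λ
[3] lift (1,-5): star map gives 2.1803; window check 0.3 ≤ 2.1803 < 1.7 is false → out
[4] lift (3,5): star map gives 1.8197; window check 0.3 ≤ 1.8197 < 1.7 is false → out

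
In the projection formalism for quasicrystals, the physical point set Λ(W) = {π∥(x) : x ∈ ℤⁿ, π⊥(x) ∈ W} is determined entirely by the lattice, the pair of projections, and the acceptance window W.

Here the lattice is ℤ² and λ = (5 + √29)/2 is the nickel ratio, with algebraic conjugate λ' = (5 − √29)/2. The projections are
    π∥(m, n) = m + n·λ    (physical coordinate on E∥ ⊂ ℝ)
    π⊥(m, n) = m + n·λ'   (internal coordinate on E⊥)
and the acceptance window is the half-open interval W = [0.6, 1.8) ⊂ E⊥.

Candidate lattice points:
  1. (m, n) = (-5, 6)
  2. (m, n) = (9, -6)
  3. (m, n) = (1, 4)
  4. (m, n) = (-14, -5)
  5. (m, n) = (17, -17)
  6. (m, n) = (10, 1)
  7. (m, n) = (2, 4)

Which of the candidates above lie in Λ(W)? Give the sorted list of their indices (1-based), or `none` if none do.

7

Numerically λ ≈ 5.192582 and λ' = −1/λ ≈ -0.192582.
[1] lift (-5,6): star map gives -6.155494; window check 0.6 ≤ -6.155494 < 1.8 is false → out
[2] lift (9,-6): star map gives 10.155494; window check 0.6 ≤ 10.155494 < 1.8 is false → out
[3] lift (1,4): star map gives 0.229670; window check 0.6 ≤ 0.229670 < 1.8 is false → out
[4] lift (-14,-5): star map gives -13.037088; window check 0.6 ≤ -13.037088 < 1.8 is false → out
[5] lift (17,-17): star map gives 20.273901; window check 0.6 ≤ 20.273901 < 1.8 is false → out
[6] lift (10,1): star map gives 9.807418; window check 0.6 ≤ 9.807418 < 1.8 is false → out
[7] lift (2,4): star map gives 1.229670; window check 0.6 ≤ 1.229670 < 1.8 is true → IN Λ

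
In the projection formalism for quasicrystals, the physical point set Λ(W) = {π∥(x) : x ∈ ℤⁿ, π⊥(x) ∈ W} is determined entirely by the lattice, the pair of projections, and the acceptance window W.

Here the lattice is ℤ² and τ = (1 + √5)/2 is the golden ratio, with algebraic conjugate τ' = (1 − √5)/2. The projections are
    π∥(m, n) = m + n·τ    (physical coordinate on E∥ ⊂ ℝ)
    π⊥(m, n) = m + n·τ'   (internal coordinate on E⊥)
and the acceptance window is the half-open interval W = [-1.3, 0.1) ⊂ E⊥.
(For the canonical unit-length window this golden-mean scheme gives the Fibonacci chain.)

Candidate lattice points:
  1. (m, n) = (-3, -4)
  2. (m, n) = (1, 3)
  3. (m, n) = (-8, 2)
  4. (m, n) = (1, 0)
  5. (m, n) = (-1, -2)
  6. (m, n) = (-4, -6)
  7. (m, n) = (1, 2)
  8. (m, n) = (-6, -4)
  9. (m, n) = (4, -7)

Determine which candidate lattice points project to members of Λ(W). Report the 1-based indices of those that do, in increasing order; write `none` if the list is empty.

1, 2, 6, 7

τ' = (1−√5)/2 ≈ -0.61803.
#1 (-3,-4): internal coord -3 + (-4)·τ' = -0.52786; -0.52786 ∈ [-1.3, 0.1) → IN Λ
#2 (1,3): internal coord 1 + (3)·τ' = -0.85410; -0.85410 ∈ [-1.3, 0.1) → IN Λ
#3 (-8,2): internal coord -8 + (2)·τ' = -9.23607; -9.23607 ∉ [-1.3, 0.1) → out
#4 (1,0): internal coord 1 + (0)·τ' = +1.00000; +1.00000 ∉ [-1.3, 0.1) → out
#5 (-1,-2): internal coord -1 + (-2)·τ' = +0.23607; +0.23607 ∉ [-1.3, 0.1) → out
#6 (-4,-6): internal coord -4 + (-6)·τ' = -0.29180; -0.29180 ∈ [-1.3, 0.1) → IN Λ
#7 (1,2): internal coord 1 + (2)·τ' = -0.23607; -0.23607 ∈ [-1.3, 0.1) → IN Λ
#8 (-6,-4): internal coord -6 + (-4)·τ' = -3.52786; -3.52786 ∉ [-1.3, 0.1) → out
#9 (4,-7): internal coord 4 + (-7)·τ' = +8.32624; +8.32624 ∉ [-1.3, 0.1) → out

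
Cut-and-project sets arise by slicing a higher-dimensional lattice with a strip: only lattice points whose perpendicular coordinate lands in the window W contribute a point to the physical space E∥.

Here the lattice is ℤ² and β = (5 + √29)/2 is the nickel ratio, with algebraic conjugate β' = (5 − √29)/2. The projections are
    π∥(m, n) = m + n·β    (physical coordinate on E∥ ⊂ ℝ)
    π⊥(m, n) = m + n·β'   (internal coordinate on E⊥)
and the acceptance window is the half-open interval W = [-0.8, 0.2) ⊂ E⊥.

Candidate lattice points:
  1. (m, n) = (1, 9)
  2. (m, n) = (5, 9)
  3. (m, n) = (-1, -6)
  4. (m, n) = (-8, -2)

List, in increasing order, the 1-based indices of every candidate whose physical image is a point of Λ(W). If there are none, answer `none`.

1, 3

Compute β' = (5−√29)/2 = -0.192582, so π⊥(m,n) = m -0.192582·n.
[1] lift (1,9): star map gives -0.733242; window check -0.8 ≤ -0.733242 < 0.2 is true → IN Λ
[2] lift (5,9): star map gives 3.266758; window check -0.8 ≤ 3.266758 < 0.2 is false → out
[3] lift (-1,-6): star map gives 0.155494; window check -0.8 ≤ 0.155494 < 0.2 is true → IN Λ
[4] lift (-8,-2): star map gives -7.614835; window check -0.8 ≤ -7.614835 < 0.2 is false → out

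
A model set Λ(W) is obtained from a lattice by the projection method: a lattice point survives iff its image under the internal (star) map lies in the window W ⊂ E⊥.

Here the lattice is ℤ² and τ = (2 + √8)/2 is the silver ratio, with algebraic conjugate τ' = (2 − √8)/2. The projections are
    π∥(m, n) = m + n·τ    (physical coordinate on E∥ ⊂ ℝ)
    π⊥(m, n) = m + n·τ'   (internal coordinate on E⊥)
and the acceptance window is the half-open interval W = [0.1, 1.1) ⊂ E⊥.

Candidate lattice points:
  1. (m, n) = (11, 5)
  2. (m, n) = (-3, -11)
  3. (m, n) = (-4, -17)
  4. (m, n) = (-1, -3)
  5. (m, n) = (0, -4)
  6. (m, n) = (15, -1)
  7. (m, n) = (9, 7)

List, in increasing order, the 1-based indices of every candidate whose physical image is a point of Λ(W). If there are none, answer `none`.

4

τ' = (2−√8)/2 ≈ -0.414214.
candidate 1: (m,n)=(11,5) → π∥ = 11+5·τ ≈ 23.071068, π⊥ = 11+5·τ' ≈ 8.928932 ∉ [0.1, 1.1) ⇒ out
candidate 2: (m,n)=(-3,-11) → π∥ = -3-11·τ ≈ -29.556349, π⊥ = -3-11·τ' ≈ 1.556349 ∉ [0.1, 1.1) ⇒ out
candidate 3: (m,n)=(-4,-17) → π∥ = -4-17·τ ≈ -45.041631, π⊥ = -4-17·τ' ≈ 3.041631 ∉ [0.1, 1.1) ⇒ out
candidate 4: (m,n)=(-1,-3) → π∥ = -1-3·τ ≈ -8.242641, π⊥ = -1-3·τ' ≈ 0.242641 ∈ [0.1, 1.1) ⇒ IN Λ
candidate 5: (m,n)=(0,-4) → π∥ = 0-4·τ ≈ -9.656854, π⊥ = 0-4·τ' ≈ 1.656854 ∉ [0.1, 1.1) ⇒ out
candidate 6: (m,n)=(15,-1) → π∥ = 15-1·τ ≈ 12.585786, π⊥ = 15-1·τ' ≈ 15.414214 ∉ [0.1, 1.1) ⇒ out
candidate 7: (m,n)=(9,7) → π∥ = 9+7·τ ≈ 25.899495, π⊥ = 9+7·τ' ≈ 6.100505 ∉ [0.1, 1.1) ⇒ out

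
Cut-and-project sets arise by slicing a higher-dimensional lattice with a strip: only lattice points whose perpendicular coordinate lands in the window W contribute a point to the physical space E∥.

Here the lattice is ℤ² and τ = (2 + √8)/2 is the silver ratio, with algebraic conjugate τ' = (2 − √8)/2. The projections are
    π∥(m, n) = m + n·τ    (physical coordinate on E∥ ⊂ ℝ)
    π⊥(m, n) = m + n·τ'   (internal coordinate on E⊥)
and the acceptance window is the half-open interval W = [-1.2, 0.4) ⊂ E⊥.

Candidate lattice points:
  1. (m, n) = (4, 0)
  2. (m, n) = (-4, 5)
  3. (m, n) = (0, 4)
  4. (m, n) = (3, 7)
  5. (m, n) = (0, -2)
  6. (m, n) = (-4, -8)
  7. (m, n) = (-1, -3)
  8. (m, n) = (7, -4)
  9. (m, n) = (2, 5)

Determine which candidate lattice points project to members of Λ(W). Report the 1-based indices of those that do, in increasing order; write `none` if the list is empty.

4, 6, 7, 9

τ' = (2−√8)/2 ≈ -0.41421.
candidate 1: (m,n)=(4,0) → π∥ = 4+0·τ ≈ 4.00000, π⊥ = 4+0·τ' ≈ 4.00000 ∉ [-1.2, 0.4) ⇒ out
candidate 2: (m,n)=(-4,5) → π∥ = -4+5·τ ≈ 8.07107, π⊥ = -4+5·τ' ≈ -6.07107 ∉ [-1.2, 0.4) ⇒ out
candidate 3: (m,n)=(0,4) → π∥ = 0+4·τ ≈ 9.65685, π⊥ = 0+4·τ' ≈ -1.65685 ∉ [-1.2, 0.4) ⇒ out
candidate 4: (m,n)=(3,7) → π∥ = 3+7·τ ≈ 19.89949, π⊥ = 3+7·τ' ≈ 0.10051 ∈ [-1.2, 0.4) ⇒ IN Λ
candidate 5: (m,n)=(0,-2) → π∥ = 0-2·τ ≈ -4.82843, π⊥ = 0-2·τ' ≈ 0.82843 ∉ [-1.2, 0.4) ⇒ out
candidate 6: (m,n)=(-4,-8) → π∥ = -4-8·τ ≈ -23.31371, π⊥ = -4-8·τ' ≈ -0.68629 ∈ [-1.2, 0.4) ⇒ IN Λ
candidate 7: (m,n)=(-1,-3) → π∥ = -1-3·τ ≈ -8.24264, π⊥ = -1-3·τ' ≈ 0.24264 ∈ [-1.2, 0.4) ⇒ IN Λ
candidate 8: (m,n)=(7,-4) → π∥ = 7-4·τ ≈ -2.65685, π⊥ = 7-4·τ' ≈ 8.65685 ∉ [-1.2, 0.4) ⇒ out
candidate 9: (m,n)=(2,5) → π∥ = 2+5·τ ≈ 14.07107, π⊥ = 2+5·τ' ≈ -0.07107 ∈ [-1.2, 0.4) ⇒ IN Λ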